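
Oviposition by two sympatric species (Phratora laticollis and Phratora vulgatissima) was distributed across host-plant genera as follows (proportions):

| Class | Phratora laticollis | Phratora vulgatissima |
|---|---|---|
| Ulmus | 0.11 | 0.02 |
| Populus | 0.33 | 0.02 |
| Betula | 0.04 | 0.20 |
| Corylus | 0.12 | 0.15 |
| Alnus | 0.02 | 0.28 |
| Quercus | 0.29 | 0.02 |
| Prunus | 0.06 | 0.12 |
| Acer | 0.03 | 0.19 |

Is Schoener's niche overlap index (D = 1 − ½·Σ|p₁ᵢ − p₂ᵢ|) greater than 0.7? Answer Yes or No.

No

Σ|p₁ᵢ − p₂ᵢ| = 0.09 + 0.31 + 0.16 + 0.03 + 0.26 + 0.27 + 0.06 + 0.16 = 1.34
D = 1 − ½ × 1.34 = 1 − 0.670 = 0.3300
D = 0.3300 < 0.7 → No.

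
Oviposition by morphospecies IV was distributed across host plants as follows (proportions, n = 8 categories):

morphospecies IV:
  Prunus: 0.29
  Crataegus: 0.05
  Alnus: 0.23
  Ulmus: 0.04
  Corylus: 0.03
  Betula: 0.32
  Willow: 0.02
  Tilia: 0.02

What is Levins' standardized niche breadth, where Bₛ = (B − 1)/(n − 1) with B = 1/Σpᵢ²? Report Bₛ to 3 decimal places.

Σpᵢ² = 0.29² + 0.05² + 0.23² + 0.04² + 0.03² + 0.32² + 0.02² + 0.02² = 0.0841 + 0.0025 + 0.0529 + 0.0016 + 0.0009 + 0.1024 + 0.0004 + 0.0004 = 0.2452
B = 1 / 0.2452 = 4.07830
Bₛ = (B − 1)/(n − 1) = (4.07830 − 1)/(8 − 1) = 3.07830/7 = 0.43976

0.440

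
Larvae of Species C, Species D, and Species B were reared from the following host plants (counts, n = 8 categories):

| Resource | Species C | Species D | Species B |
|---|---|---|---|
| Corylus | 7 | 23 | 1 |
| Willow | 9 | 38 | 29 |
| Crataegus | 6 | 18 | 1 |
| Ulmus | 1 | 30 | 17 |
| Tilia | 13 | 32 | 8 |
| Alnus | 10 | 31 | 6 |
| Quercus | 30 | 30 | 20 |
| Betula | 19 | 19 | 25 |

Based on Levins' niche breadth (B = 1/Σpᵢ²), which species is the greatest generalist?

Proportions for Species C (n=95): 7/95=0.0737, 9/95=0.0947, 6/95=0.0632, 1/95=0.0105, 13/95=0.1368, 10/95=0.1053, 30/95=0.3158, 19/95=0.2000
Proportions for Species D (n=221): 23/221=0.1041, 38/221=0.1719, 18/221=0.0814, 30/221=0.1357, 32/221=0.1448, 31/221=0.1403, 30/221=0.1357, 19/221=0.0860
Proportions for Species B (n=107): 1/107=0.0093, 29/107=0.2710, 1/107=0.0093, 17/107=0.1589, 8/107=0.0748, 6/107=0.0561, 20/107=0.1869, 25/107=0.2336
Σp_Cᵢ² = 0.0737² + 0.0947² + 0.0632² + 0.0105² + 0.1368² + 0.1053² + 0.3158² + 0.2000² = 0.005432 + 0.008968 + 0.003994 + 0.000110 + 0.018714 + 0.011088 + 0.099730 + 0.040000 = 0.188036
B_C = 1 / 0.188036 = 5.3181
Σp_Dᵢ² = 0.1041² + 0.1719² + 0.0814² + 0.1357² + 0.1448² + 0.1403² + 0.1357² + 0.0860² = 0.010837 + 0.029550 + 0.006626 + 0.018414 + 0.020967 + 0.019684 + 0.018414 + 0.007396 = 0.131888
B_D = 1 / 0.131888 = 7.5822
Σp_Bᵢ² = 0.0093² + 0.2710² + 0.0093² + 0.1589² + 0.0748² + 0.0561² + 0.1869² + 0.2336² = 0.000086 + 0.073441 + 0.000086 + 0.025249 + 0.005595 + 0.003147 + 0.034932 + 0.054569 = 0.197105
B_B = 1 / 0.197105 = 5.0734
Highest B → broadest niche (most generalist): Species D (B = 7.58).

Species D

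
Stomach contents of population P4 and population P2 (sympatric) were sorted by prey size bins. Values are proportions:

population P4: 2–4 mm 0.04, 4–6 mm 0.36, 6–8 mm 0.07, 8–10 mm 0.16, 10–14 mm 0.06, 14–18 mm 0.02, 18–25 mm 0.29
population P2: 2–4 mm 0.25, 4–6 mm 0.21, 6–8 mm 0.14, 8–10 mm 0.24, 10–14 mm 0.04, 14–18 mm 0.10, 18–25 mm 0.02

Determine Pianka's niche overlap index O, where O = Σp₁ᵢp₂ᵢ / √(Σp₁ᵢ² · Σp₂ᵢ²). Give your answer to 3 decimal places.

Σ p₁ᵢp₂ᵢ = 0.0100 + 0.0756 + 0.0098 + 0.0384 + 0.0024 + 0.0020 + 0.0058 = 0.1440
Σp_1ᵢ² = 0.04² + 0.36² + 0.07² + 0.16² + 0.06² + 0.02² + 0.29² = 0.0016 + 0.1296 + 0.0049 + 0.0256 + 0.0036 + 0.0004 + 0.0841 = 0.2498
Σp_2ᵢ² = 0.25² + 0.21² + 0.14² + 0.24² + 0.04² + 0.10² + 0.02² = 0.0625 + 0.0441 + 0.0196 + 0.0576 + 0.0016 + 0.0100 + 0.0004 = 0.1958
O = 0.1440 / √(0.2498 × 0.1958) = 0.1440 / 0.221158 = 0.65112

0.651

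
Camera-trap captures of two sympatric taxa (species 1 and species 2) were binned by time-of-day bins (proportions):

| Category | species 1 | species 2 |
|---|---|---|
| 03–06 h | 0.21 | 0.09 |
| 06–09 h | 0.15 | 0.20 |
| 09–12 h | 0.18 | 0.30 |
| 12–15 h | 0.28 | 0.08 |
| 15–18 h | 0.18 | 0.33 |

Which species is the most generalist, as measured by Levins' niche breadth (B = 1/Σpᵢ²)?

species 1

Σp_1ᵢ² = 0.21² + 0.15² + 0.18² + 0.28² + 0.18² = 0.0441 + 0.0225 + 0.0324 + 0.0784 + 0.0324 = 0.2098
B_1 = 1 / 0.2098 = 4.7664
Σp_2ᵢ² = 0.09² + 0.20² + 0.30² + 0.08² + 0.33² = 0.0081 + 0.0400 + 0.0900 + 0.0064 + 0.1089 = 0.2534
B_2 = 1 / 0.2534 = 3.9463
Highest B → broadest niche (most generalist): species 1 (B = 4.77).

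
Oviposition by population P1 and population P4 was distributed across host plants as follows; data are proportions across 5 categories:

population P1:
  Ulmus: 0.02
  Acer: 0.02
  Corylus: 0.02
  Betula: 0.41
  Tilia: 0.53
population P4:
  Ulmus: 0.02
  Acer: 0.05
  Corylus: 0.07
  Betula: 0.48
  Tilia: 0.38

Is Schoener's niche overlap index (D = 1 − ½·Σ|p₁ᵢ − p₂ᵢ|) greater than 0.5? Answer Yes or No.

Σ|p₁ᵢ − p₂ᵢ| = 0.00 + 0.03 + 0.05 + 0.07 + 0.15 = 0.30
D = 1 − ½ × 0.30 = 1 − 0.150 = 0.8500
D = 0.8500 > 0.5 → Yes.

Yes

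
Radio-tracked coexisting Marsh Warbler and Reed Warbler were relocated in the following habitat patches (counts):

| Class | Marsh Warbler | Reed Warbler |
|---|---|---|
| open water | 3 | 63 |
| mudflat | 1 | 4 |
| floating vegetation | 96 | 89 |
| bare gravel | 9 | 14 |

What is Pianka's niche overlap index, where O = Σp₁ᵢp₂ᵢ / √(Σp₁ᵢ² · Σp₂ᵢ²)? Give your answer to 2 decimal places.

0.84

Proportions for Marsh Warbler (n=109): 3/109=0.0275, 1/109=0.0092, 96/109=0.8807, 9/109=0.0826
Proportions for Reed Warbler (n=170): 63/170=0.3706, 4/170=0.0235, 89/170=0.5235, 14/170=0.0824
Σ p₁ᵢp₂ᵢ = 0.010192 + 0.000216 + 0.461046 + 0.006806 = 0.478260
Σp_1ᵢ² = 0.0275² + 0.0092² + 0.8807² + 0.0826² = 0.000756 + 0.000085 + 0.775632 + 0.006823 = 0.783296
Σp_2ᵢ² = 0.3706² + 0.0235² + 0.5235² + 0.0824² = 0.137344 + 0.000552 + 0.274052 + 0.006790 = 0.418738
O = 0.478260 / √(0.783296 × 0.418738) = 0.478260 / 0.5727092 = 0.8351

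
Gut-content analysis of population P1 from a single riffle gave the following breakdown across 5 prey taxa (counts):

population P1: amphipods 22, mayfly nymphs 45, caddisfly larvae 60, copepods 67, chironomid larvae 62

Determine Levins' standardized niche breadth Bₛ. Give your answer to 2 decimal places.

0.88

Proportions for population P1 (n=256): 22/256=0.0859, 45/256=0.1758, 60/256=0.2344, 67/256=0.2617, 62/256=0.2422
Σpᵢ² = 0.0859² + 0.1758² + 0.2344² + 0.2617² + 0.2422² = 0.007379 + 0.030906 + 0.054943 + 0.068487 + 0.058661 = 0.220376
B = 1 / 0.220376 = 4.5377
Bₛ = (B − 1)/(n − 1) = (4.5377 − 1)/(5 − 1) = 3.5377/4 = 0.8844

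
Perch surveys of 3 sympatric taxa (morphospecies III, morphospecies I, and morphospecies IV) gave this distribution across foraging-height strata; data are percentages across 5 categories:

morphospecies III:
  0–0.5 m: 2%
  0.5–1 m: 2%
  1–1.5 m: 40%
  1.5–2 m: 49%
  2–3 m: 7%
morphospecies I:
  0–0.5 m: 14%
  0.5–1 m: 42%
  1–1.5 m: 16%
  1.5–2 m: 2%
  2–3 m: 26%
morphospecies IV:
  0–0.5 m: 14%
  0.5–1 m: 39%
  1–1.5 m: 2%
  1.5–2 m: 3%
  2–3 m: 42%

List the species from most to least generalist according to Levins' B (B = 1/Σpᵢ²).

Convert percentages to proportions (divide by 100).
Σp_IIIᵢ² = 0.02² + 0.02² + 0.40² + 0.49² + 0.07² = 0.0004 + 0.0004 + 0.1600 + 0.2401 + 0.0049 = 0.4058
B_III = 1 / 0.4058 = 2.4643
Σp_Iᵢ² = 0.14² + 0.42² + 0.16² + 0.02² + 0.26² = 0.0196 + 0.1764 + 0.0256 + 0.0004 + 0.0676 = 0.2896
B_I = 1 / 0.2896 = 3.4530
Σp_IVᵢ² = 0.14² + 0.39² + 0.02² + 0.03² + 0.42² = 0.0196 + 0.1521 + 0.0004 + 0.0009 + 0.1764 = 0.3494
B_IV = 1 / 0.3494 = 2.8620
Ranking by B (broadest → narrowest): morphospecies I (3.45) > morphospecies IV (2.86) > morphospecies III (2.46)

morphospecies I > morphospecies IV > morphospecies III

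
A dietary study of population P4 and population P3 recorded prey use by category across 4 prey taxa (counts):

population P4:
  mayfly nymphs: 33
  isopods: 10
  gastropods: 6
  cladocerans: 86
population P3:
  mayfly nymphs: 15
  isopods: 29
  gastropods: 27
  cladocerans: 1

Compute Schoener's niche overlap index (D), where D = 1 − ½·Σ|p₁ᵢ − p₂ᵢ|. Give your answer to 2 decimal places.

Proportions for population P4 (n=135): 33/135=0.2444, 10/135=0.0741, 6/135=0.0444, 86/135=0.6370
Proportions for population P3 (n=72): 15/72=0.2083, 29/72=0.4028, 27/72=0.3750, 1/72=0.0139
Σ|p₁ᵢ − p₂ᵢ| = 0.0361 + 0.3287 + 0.3306 + 0.6231 = 1.3185
D = 1 − ½ × 1.3185 = 1 − 0.65925 = 0.34075

0.34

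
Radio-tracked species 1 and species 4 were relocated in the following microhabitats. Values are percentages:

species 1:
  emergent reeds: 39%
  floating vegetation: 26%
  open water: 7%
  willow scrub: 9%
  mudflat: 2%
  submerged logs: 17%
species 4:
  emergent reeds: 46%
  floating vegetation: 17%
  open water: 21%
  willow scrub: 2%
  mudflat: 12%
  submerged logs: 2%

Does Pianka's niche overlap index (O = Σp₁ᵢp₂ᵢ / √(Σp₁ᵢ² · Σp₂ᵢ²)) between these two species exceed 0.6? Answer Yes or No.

Convert percentages to proportions (divide by 100).
Σ p₁ᵢp₂ᵢ = 0.1794 + 0.0442 + 0.0147 + 0.0018 + 0.0024 + 0.0034 = 0.2459
Σp_1ᵢ² = 0.39² + 0.26² + 0.07² + 0.09² + 0.02² + 0.17² = 0.1521 + 0.0676 + 0.0049 + 0.0081 + 0.0004 + 0.0289 = 0.2620
Σp_2ᵢ² = 0.46² + 0.17² + 0.21² + 0.02² + 0.12² + 0.02² = 0.2116 + 0.0289 + 0.0441 + 0.0004 + 0.0144 + 0.0004 = 0.2998
O = 0.2459 / √(0.2620 × 0.2998) = 0.2459 / 0.28026 = 0.8774
O = 0.8774 > 0.6 → Yes.

Yes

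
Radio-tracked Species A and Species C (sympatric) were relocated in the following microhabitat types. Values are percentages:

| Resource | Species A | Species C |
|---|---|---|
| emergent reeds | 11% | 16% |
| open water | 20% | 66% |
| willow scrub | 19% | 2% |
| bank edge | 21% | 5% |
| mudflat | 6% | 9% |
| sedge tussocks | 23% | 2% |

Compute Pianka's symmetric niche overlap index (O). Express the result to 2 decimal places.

Convert percentages to proportions (divide by 100).
Σ p₁ᵢp₂ᵢ = 0.0176 + 0.1320 + 0.0038 + 0.0105 + 0.0054 + 0.0046 = 0.1739
Σp_1ᵢ² = 0.11² + 0.20² + 0.19² + 0.21² + 0.06² + 0.23² = 0.0121 + 0.0400 + 0.0361 + 0.0441 + 0.0036 + 0.0529 = 0.1888
Σp_2ᵢ² = 0.16² + 0.66² + 0.02² + 0.05² + 0.09² + 0.02² = 0.0256 + 0.4356 + 0.0004 + 0.0025 + 0.0081 + 0.0004 = 0.4726
O = 0.1739 / √(0.1888 × 0.4726) = 0.1739 / 0.29871 = 0.5822

0.58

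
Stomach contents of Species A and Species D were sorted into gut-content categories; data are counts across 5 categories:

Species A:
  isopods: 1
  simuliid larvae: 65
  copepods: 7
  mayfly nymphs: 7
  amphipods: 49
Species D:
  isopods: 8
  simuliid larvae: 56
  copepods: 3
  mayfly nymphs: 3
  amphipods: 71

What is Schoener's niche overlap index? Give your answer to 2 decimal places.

Proportions for Species A (n=129): 1/129=0.0078, 65/129=0.5039, 7/129=0.0543, 7/129=0.0543, 49/129=0.3798
Proportions for Species D (n=141): 8/141=0.0567, 56/141=0.3972, 3/141=0.0213, 3/141=0.0213, 71/141=0.5035
Σ|p₁ᵢ − p₂ᵢ| = 0.0489 + 0.1067 + 0.0330 + 0.0330 + 0.1237 = 0.3453
D = 1 − ½ × 0.3453 = 1 − 0.17265 = 0.82735

0.83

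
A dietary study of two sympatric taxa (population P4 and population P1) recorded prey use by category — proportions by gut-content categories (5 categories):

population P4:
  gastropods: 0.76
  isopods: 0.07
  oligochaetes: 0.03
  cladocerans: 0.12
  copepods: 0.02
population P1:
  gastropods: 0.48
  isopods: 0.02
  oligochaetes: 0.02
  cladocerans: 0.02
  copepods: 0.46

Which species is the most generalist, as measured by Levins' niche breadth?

population P1

Σp_P4ᵢ² = 0.76² + 0.07² + 0.03² + 0.12² + 0.02² = 0.5776 + 0.0049 + 0.0009 + 0.0144 + 0.0004 = 0.5982
B_P4 = 1 / 0.5982 = 1.6717
Σp_P1ᵢ² = 0.48² + 0.02² + 0.02² + 0.02² + 0.46² = 0.2304 + 0.0004 + 0.0004 + 0.0004 + 0.2116 = 0.4432
B_P1 = 1 / 0.4432 = 2.2563
Highest B → broadest niche (most generalist): population P1 (B = 2.26).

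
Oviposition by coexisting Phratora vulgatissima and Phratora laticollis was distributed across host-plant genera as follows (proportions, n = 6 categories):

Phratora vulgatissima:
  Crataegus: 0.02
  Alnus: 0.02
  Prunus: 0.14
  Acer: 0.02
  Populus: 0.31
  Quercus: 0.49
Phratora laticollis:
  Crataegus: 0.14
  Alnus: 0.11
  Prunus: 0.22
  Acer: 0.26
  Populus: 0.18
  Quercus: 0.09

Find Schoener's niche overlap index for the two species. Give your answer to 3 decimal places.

0.470

Σ|p₁ᵢ − p₂ᵢ| = 0.12 + 0.09 + 0.08 + 0.24 + 0.13 + 0.40 = 1.06
D = 1 − ½ × 1.06 = 1 − 0.530 = 0.47000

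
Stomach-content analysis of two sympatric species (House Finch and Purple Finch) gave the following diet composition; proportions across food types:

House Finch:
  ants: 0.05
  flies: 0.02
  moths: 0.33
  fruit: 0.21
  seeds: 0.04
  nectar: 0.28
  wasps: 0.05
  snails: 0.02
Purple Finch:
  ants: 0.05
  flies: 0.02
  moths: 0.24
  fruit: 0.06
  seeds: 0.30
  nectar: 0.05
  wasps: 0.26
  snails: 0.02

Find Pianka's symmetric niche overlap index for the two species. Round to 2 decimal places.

Σ p₁ᵢp₂ᵢ = 0.0025 + 0.0004 + 0.0792 + 0.0126 + 0.0120 + 0.0140 + 0.0130 + 0.0004 = 0.1341
Σp_1ᵢ² = 0.05² + 0.02² + 0.33² + 0.21² + 0.04² + 0.28² + 0.05² + 0.02² = 0.0025 + 0.0004 + 0.1089 + 0.0441 + 0.0016 + 0.0784 + 0.0025 + 0.0004 = 0.2388
Σp_2ᵢ² = 0.05² + 0.02² + 0.24² + 0.06² + 0.30² + 0.05² + 0.26² + 0.02² = 0.0025 + 0.0004 + 0.0576 + 0.0036 + 0.0900 + 0.0025 + 0.0676 + 0.0004 = 0.2246
O = 0.1341 / √(0.2388 × 0.2246) = 0.1341 / 0.23159 = 0.5790

0.58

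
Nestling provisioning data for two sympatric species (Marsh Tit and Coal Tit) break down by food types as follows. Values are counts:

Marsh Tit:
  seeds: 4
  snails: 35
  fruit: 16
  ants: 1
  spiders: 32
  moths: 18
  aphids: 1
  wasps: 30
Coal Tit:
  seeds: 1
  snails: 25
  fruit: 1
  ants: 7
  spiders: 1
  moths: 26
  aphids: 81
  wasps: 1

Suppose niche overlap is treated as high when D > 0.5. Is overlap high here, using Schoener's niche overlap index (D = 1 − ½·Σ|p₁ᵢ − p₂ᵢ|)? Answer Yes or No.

Proportions for Marsh Tit (n=137): 4/137=0.0292, 35/137=0.2555, 16/137=0.1168, 1/137=0.0073, 32/137=0.2336, 18/137=0.1314, 1/137=0.0073, 30/137=0.2190
Proportions for Coal Tit (n=143): 1/143=0.0070, 25/143=0.1748, 1/143=0.0070, 7/143=0.0490, 1/143=0.0070, 26/143=0.1818, 81/143=0.5664, 1/143=0.0070
Σ|p₁ᵢ − p₂ᵢ| = 0.0222 + 0.0807 + 0.1098 + 0.0417 + 0.2266 + 0.0504 + 0.5591 + 0.2120 = 1.3025
D = 1 − ½ × 1.3025 = 1 − 0.65125 = 0.34875
D = 0.34875 < 0.5 → No.

No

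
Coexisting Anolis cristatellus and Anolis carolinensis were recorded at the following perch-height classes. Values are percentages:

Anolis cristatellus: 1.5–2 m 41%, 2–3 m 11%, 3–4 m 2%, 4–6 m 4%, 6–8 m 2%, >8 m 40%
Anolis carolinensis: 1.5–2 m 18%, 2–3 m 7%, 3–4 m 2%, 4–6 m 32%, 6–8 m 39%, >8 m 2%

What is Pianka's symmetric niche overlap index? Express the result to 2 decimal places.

0.35

Convert percentages to proportions (divide by 100).
Σ p₁ᵢp₂ᵢ = 0.0738 + 0.0077 + 0.0004 + 0.0128 + 0.0078 + 0.0080 = 0.1105
Σp_1ᵢ² = 0.41² + 0.11² + 0.02² + 0.04² + 0.02² + 0.40² = 0.1681 + 0.0121 + 0.0004 + 0.0016 + 0.0004 + 0.1600 = 0.3426
Σp_2ᵢ² = 0.18² + 0.07² + 0.02² + 0.32² + 0.39² + 0.02² = 0.0324 + 0.0049 + 0.0004 + 0.1024 + 0.1521 + 0.0004 = 0.2926
O = 0.1105 / √(0.3426 × 0.2926) = 0.1105 / 0.31661 = 0.3490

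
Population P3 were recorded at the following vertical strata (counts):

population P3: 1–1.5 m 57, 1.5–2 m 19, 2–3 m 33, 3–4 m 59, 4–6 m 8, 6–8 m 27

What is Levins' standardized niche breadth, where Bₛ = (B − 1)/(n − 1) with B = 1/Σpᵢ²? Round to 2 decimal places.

Proportions for population P3 (n=203): 57/203=0.2808, 19/203=0.0936, 33/203=0.1626, 59/203=0.2906, 8/203=0.0394, 27/203=0.1330
Σpᵢ² = 0.2808² + 0.0936² + 0.1626² + 0.2906² + 0.0394² + 0.1330² = 0.078849 + 0.008761 + 0.026439 + 0.084448 + 0.001552 + 0.017689 = 0.217738
B = 1 / 0.217738 = 4.5927
Bₛ = (B − 1)/(n − 1) = (4.5927 − 1)/(6 − 1) = 3.5927/5 = 0.7185

0.72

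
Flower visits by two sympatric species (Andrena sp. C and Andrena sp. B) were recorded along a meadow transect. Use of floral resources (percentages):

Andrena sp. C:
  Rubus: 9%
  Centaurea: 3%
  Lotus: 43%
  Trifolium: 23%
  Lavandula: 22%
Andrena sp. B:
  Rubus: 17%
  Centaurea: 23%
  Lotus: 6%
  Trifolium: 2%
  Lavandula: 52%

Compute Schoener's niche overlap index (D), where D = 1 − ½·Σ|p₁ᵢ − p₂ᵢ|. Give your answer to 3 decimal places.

0.420

Convert percentages to proportions (divide by 100).
Σ|p₁ᵢ − p₂ᵢ| = 0.08 + 0.20 + 0.37 + 0.21 + 0.30 = 1.16
D = 1 − ½ × 1.16 = 1 − 0.580 = 0.42000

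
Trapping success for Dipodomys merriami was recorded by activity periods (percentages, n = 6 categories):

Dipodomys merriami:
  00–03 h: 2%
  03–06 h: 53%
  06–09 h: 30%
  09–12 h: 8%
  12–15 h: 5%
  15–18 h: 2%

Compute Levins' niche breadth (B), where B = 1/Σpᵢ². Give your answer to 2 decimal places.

2.63

Convert percentages to proportions (divide by 100).
Σpᵢ² = 0.02² + 0.53² + 0.30² + 0.08² + 0.05² + 0.02² = 0.0004 + 0.2809 + 0.0900 + 0.0064 + 0.0025 + 0.0004 = 0.3806
B = 1 / 0.3806 = 2.6274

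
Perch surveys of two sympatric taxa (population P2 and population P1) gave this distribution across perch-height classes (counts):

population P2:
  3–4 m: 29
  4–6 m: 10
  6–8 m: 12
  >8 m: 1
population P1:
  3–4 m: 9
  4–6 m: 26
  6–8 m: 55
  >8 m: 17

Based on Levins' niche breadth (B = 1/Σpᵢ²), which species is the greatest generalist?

population P1

Proportions for population P2 (n=52): 29/52=0.5577, 10/52=0.1923, 12/52=0.2308, 1/52=0.0192
Proportions for population P1 (n=107): 9/107=0.0841, 26/107=0.2430, 55/107=0.5140, 17/107=0.1589
Σp_P2ᵢ² = 0.5577² + 0.1923² + 0.2308² + 0.0192² = 0.311029 + 0.036979 + 0.053269 + 0.000369 = 0.401646
B_P2 = 1 / 0.401646 = 2.4898
Σp_P1ᵢ² = 0.0841² + 0.2430² + 0.5140² + 0.1589² = 0.007073 + 0.059049 + 0.264196 + 0.025249 = 0.355567
B_P1 = 1 / 0.355567 = 2.8124
Highest B → broadest niche (most generalist): population P1 (B = 2.81).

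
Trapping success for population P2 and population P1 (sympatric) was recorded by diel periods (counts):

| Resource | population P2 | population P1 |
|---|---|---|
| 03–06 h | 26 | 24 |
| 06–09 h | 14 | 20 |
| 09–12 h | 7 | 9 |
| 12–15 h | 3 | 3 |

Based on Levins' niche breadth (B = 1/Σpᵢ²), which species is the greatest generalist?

Proportions for population P2 (n=50): 26/50=0.5200, 14/50=0.2800, 7/50=0.1400, 3/50=0.0600
Proportions for population P1 (n=56): 24/56=0.4286, 20/56=0.3571, 9/56=0.1607, 3/56=0.0536
Σp_P2ᵢ² = 0.5200² + 0.2800² + 0.1400² + 0.0600² = 0.270400 + 0.078400 + 0.019600 + 0.003600 = 0.372000
B_P2 = 1 / 0.372000 = 2.6882
Σp_P1ᵢ² = 0.4286² + 0.3571² + 0.1607² + 0.0536² = 0.183698 + 0.127520 + 0.025824 + 0.002873 = 0.339915
B_P1 = 1 / 0.339915 = 2.9419
Highest B → broadest niche (most generalist): population P1 (B = 2.94).

population P1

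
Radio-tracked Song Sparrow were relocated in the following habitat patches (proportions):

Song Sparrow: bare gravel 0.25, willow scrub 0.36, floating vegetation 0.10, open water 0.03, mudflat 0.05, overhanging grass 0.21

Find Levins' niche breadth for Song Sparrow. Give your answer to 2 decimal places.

4.01

Σpᵢ² = 0.25² + 0.36² + 0.10² + 0.03² + 0.05² + 0.21² = 0.0625 + 0.1296 + 0.0100 + 0.0009 + 0.0025 + 0.0441 = 0.2496
B = 1 / 0.2496 = 4.0064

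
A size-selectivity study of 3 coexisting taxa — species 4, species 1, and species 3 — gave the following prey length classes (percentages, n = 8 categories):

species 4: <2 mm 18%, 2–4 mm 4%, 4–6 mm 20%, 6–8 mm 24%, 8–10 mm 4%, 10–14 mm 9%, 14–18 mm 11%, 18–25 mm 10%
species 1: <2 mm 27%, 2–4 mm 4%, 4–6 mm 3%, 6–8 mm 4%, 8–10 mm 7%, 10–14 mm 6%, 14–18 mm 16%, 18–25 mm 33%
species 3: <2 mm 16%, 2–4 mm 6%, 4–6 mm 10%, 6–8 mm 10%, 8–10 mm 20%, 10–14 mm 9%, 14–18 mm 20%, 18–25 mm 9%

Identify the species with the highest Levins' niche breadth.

species 3

Convert percentages to proportions (divide by 100).
Σp_4ᵢ² = 0.18² + 0.04² + 0.20² + 0.24² + 0.04² + 0.09² + 0.11² + 0.10² = 0.0324 + 0.0016 + 0.0400 + 0.0576 + 0.0016 + 0.0081 + 0.0121 + 0.0100 = 0.1634
B_4 = 1 / 0.1634 = 6.1200
Σp_1ᵢ² = 0.27² + 0.04² + 0.03² + 0.04² + 0.07² + 0.06² + 0.16² + 0.33² = 0.0729 + 0.0016 + 0.0009 + 0.0016 + 0.0049 + 0.0036 + 0.0256 + 0.1089 = 0.2200
B_1 = 1 / 0.2200 = 4.5455
Σp_3ᵢ² = 0.16² + 0.06² + 0.10² + 0.10² + 0.20² + 0.09² + 0.20² + 0.09² = 0.0256 + 0.0036 + 0.0100 + 0.0100 + 0.0400 + 0.0081 + 0.0400 + 0.0081 = 0.1454
B_3 = 1 / 0.1454 = 6.8776
Highest B → broadest niche (most generalist): species 3 (B = 6.88).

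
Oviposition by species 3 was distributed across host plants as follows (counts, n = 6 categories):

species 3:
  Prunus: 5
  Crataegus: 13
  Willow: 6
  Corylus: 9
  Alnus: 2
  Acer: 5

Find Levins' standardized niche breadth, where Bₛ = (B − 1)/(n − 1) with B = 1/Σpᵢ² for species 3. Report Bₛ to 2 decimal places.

0.74

Proportions for species 3 (n=40): 5/40=0.1250, 13/40=0.3250, 6/40=0.1500, 9/40=0.2250, 2/40=0.0500, 5/40=0.1250
Σpᵢ² = 0.1250² + 0.3250² + 0.1500² + 0.2250² + 0.0500² + 0.1250² = 0.015625 + 0.105625 + 0.022500 + 0.050625 + 0.002500 + 0.015625 = 0.212500
B = 1 / 0.212500 = 4.7059
Bₛ = (B − 1)/(n − 1) = (4.7059 − 1)/(6 − 1) = 3.7059/5 = 0.7412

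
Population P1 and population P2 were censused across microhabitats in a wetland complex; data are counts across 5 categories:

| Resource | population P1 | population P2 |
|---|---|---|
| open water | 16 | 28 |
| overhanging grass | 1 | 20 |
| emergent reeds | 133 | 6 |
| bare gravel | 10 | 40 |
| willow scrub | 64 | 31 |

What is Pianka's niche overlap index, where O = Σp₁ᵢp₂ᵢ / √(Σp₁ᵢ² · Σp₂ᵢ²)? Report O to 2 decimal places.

0.40

Proportions for population P1 (n=224): 16/224=0.0714, 1/224=0.0045, 133/224=0.5938, 10/224=0.0446, 64/224=0.2857
Proportions for population P2 (n=125): 28/125=0.2240, 20/125=0.1600, 6/125=0.0480, 40/125=0.3200, 31/125=0.2480
Σ p₁ᵢp₂ᵢ = 0.015994 + 0.000720 + 0.028502 + 0.014272 + 0.070854 = 0.130342
Σp_1ᵢ² = 0.0714² + 0.0045² + 0.5938² + 0.0446² + 0.2857² = 0.005098 + 0.000020 + 0.352598 + 0.001989 + 0.081624 = 0.441329
Σp_2ᵢ² = 0.2240² + 0.1600² + 0.0480² + 0.3200² + 0.2480² = 0.050176 + 0.025600 + 0.002304 + 0.102400 + 0.061504 = 0.241984
O = 0.130342 / √(0.441329 × 0.241984) = 0.130342 / 0.3267944 = 0.3989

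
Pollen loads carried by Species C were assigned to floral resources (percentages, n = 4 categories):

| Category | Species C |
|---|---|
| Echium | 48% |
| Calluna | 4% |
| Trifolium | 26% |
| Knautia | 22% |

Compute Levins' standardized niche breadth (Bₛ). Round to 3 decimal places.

Convert percentages to proportions (divide by 100).
Σpᵢ² = 0.48² + 0.04² + 0.26² + 0.22² = 0.2304 + 0.0016 + 0.0676 + 0.0484 = 0.3480
B = 1 / 0.3480 = 2.87356
Bₛ = (B − 1)/(n − 1) = (2.87356 − 1)/(4 − 1) = 1.87356/3 = 0.62452

0.625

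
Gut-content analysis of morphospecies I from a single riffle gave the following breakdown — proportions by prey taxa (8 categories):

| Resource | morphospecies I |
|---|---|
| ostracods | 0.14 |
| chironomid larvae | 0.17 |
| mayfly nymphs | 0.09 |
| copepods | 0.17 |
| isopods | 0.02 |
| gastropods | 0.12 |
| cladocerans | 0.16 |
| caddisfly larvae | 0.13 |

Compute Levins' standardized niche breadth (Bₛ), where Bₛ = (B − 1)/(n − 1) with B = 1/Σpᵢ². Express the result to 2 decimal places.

0.86

Σpᵢ² = 0.14² + 0.17² + 0.09² + 0.17² + 0.02² + 0.12² + 0.16² + 0.13² = 0.0196 + 0.0289 + 0.0081 + 0.0289 + 0.0004 + 0.0144 + 0.0256 + 0.0169 = 0.1428
B = 1 / 0.1428 = 7.0028
Bₛ = (B − 1)/(n − 1) = (7.0028 − 1)/(8 − 1) = 6.0028/7 = 0.8575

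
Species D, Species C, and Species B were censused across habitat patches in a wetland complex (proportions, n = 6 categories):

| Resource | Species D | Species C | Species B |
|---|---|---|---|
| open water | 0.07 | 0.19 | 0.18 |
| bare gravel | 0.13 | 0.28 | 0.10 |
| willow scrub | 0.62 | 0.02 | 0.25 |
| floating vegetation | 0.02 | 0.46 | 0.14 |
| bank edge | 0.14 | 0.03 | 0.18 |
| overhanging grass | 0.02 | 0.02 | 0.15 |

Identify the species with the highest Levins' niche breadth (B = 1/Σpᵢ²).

Species B

Σp_Dᵢ² = 0.07² + 0.13² + 0.62² + 0.02² + 0.14² + 0.02² = 0.0049 + 0.0169 + 0.3844 + 0.0004 + 0.0196 + 0.0004 = 0.4266
B_D = 1 / 0.4266 = 2.3441
Σp_Cᵢ² = 0.19² + 0.28² + 0.02² + 0.46² + 0.03² + 0.02² = 0.0361 + 0.0784 + 0.0004 + 0.2116 + 0.0009 + 0.0004 = 0.3278
B_C = 1 / 0.3278 = 3.0506
Σp_Bᵢ² = 0.18² + 0.10² + 0.25² + 0.14² + 0.18² + 0.15² = 0.0324 + 0.0100 + 0.0625 + 0.0196 + 0.0324 + 0.0225 = 0.1794
B_B = 1 / 0.1794 = 5.5741
Highest B → broadest niche (most generalist): Species B (B = 5.57).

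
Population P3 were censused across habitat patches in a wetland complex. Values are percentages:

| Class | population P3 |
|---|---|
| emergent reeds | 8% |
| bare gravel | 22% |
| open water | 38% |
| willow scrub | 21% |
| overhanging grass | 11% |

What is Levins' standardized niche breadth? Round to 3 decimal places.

Convert percentages to proportions (divide by 100).
Σpᵢ² = 0.08² + 0.22² + 0.38² + 0.21² + 0.11² = 0.0064 + 0.0484 + 0.1444 + 0.0441 + 0.0121 = 0.2554
B = 1 / 0.2554 = 3.91543
Bₛ = (B − 1)/(n − 1) = (3.91543 − 1)/(5 − 1) = 2.91543/4 = 0.72886

0.729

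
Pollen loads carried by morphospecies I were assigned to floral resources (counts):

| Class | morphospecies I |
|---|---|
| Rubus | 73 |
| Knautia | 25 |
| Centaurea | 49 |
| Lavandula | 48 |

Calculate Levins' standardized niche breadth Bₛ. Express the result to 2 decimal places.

Proportions for morphospecies I (n=195): 73/195=0.3744, 25/195=0.1282, 49/195=0.2513, 48/195=0.2462
Σpᵢ² = 0.3744² + 0.1282² + 0.2513² + 0.2462² = 0.140175 + 0.016435 + 0.063152 + 0.060614 = 0.280376
B = 1 / 0.280376 = 3.5666
Bₛ = (B − 1)/(n − 1) = (3.5666 − 1)/(4 − 1) = 2.5666/3 = 0.8555

0.86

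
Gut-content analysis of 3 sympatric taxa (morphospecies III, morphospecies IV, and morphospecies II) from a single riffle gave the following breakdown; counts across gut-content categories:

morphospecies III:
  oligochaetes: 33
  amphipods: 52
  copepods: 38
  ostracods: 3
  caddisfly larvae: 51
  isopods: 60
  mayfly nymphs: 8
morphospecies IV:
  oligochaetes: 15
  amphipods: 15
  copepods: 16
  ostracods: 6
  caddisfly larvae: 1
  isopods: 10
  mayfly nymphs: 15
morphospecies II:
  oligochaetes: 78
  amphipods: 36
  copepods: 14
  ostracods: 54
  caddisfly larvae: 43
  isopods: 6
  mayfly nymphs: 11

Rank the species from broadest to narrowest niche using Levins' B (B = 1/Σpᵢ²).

morphospecies IV > morphospecies III > morphospecies II

Proportions for morphospecies III (n=245): 33/245=0.1347, 52/245=0.2122, 38/245=0.1551, 3/245=0.0122, 51/245=0.2082, 60/245=0.2449, 8/245=0.0327
Proportions for morphospecies IV (n=78): 15/78=0.1923, 15/78=0.1923, 16/78=0.2051, 6/78=0.0769, 1/78=0.0128, 10/78=0.1282, 15/78=0.1923
Proportions for morphospecies II (n=242): 78/242=0.3223, 36/242=0.1488, 14/242=0.0579, 54/242=0.2231, 43/242=0.1777, 6/242=0.0248, 11/242=0.0455
Σp_IIIᵢ² = 0.1347² + 0.2122² + 0.1551² + 0.0122² + 0.2082² + 0.2449² + 0.0327² = 0.018144 + 0.045029 + 0.024056 + 0.000149 + 0.043347 + 0.059976 + 0.001069 = 0.191770
B_III = 1 / 0.191770 = 5.2146
Σp_IVᵢ² = 0.1923² + 0.1923² + 0.2051² + 0.0769² + 0.0128² + 0.1282² + 0.1923² = 0.036979 + 0.036979 + 0.042066 + 0.005914 + 0.000164 + 0.016435 + 0.036979 = 0.175516
B_IV = 1 / 0.175516 = 5.6975
Σp_IIᵢ² = 0.3223² + 0.1488² + 0.0579² + 0.2231² + 0.1777² + 0.0248² + 0.0455² = 0.103877 + 0.022141 + 0.003352 + 0.049774 + 0.031577 + 0.000615 + 0.002070 = 0.213406
B_II = 1 / 0.213406 = 4.6859
Ranking by B (broadest → narrowest): morphospecies IV (5.70) > morphospecies III (5.21) > morphospecies II (4.69)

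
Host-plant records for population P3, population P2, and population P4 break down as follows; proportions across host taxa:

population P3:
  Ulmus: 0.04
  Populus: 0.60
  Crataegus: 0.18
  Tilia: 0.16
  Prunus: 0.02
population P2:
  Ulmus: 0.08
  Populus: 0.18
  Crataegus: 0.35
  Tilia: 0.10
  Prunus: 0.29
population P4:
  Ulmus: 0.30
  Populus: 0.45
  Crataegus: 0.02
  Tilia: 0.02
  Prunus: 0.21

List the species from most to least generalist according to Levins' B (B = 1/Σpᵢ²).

population P2 > population P4 > population P3

Σp_P3ᵢ² = 0.04² + 0.60² + 0.18² + 0.16² + 0.02² = 0.0016 + 0.3600 + 0.0324 + 0.0256 + 0.0004 = 0.4200
B_P3 = 1 / 0.4200 = 2.3810
Σp_P2ᵢ² = 0.08² + 0.18² + 0.35² + 0.10² + 0.29² = 0.0064 + 0.0324 + 0.1225 + 0.0100 + 0.0841 = 0.2554
B_P2 = 1 / 0.2554 = 3.9154
Σp_P4ᵢ² = 0.30² + 0.45² + 0.02² + 0.02² + 0.21² = 0.0900 + 0.2025 + 0.0004 + 0.0004 + 0.0441 = 0.3374
B_P4 = 1 / 0.3374 = 2.9638
Ranking by B (broadest → narrowest): population P2 (3.92) > population P4 (2.96) > population P3 (2.38)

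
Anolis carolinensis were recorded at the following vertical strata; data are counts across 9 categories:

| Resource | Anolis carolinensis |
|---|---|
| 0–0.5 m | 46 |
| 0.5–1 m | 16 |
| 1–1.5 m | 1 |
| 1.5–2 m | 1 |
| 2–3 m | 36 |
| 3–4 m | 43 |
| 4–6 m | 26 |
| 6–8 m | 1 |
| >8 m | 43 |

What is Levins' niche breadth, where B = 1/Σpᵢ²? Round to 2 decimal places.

5.64

Proportions for Anolis carolinensis (n=213): 46/213=0.2160, 16/213=0.0751, 1/213=0.0047, 1/213=0.0047, 36/213=0.1690, 43/213=0.2019, 26/213=0.1221, 1/213=0.0047, 43/213=0.2019
Σpᵢ² = 0.2160² + 0.0751² + 0.0047² + 0.0047² + 0.1690² + 0.2019² + 0.1221² + 0.0047² + 0.2019² = 0.046656 + 0.005640 + 0.000022 + 0.000022 + 0.028561 + 0.040764 + 0.014908 + 0.000022 + 0.040764 = 0.177359
B = 1 / 0.177359 = 5.6383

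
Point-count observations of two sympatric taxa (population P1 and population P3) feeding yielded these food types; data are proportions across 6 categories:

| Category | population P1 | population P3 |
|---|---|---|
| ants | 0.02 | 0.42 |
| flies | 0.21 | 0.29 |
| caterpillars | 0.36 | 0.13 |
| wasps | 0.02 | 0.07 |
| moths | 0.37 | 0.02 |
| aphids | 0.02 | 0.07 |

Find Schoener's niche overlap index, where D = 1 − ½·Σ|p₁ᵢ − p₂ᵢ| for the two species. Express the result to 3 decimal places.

Σ|p₁ᵢ − p₂ᵢ| = 0.40 + 0.08 + 0.23 + 0.05 + 0.35 + 0.05 = 1.16
D = 1 − ½ × 1.16 = 1 − 0.580 = 0.42000

0.420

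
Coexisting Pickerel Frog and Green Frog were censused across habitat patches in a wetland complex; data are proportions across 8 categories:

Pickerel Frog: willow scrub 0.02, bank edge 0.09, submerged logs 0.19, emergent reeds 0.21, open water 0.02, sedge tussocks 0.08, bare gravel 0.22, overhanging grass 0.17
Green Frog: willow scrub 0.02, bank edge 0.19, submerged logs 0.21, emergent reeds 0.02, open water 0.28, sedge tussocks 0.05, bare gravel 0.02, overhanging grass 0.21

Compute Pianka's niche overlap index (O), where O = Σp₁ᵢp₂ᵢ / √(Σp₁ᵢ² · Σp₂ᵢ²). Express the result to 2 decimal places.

0.59

Σ p₁ᵢp₂ᵢ = 0.0004 + 0.0171 + 0.0399 + 0.0042 + 0.0056 + 0.0040 + 0.0044 + 0.0357 = 0.1113
Σp_1ᵢ² = 0.02² + 0.09² + 0.19² + 0.21² + 0.02² + 0.08² + 0.22² + 0.17² = 0.0004 + 0.0081 + 0.0361 + 0.0441 + 0.0004 + 0.0064 + 0.0484 + 0.0289 = 0.1728
Σp_2ᵢ² = 0.02² + 0.19² + 0.21² + 0.02² + 0.28² + 0.05² + 0.02² + 0.21² = 0.0004 + 0.0361 + 0.0441 + 0.0004 + 0.0784 + 0.0025 + 0.0004 + 0.0441 = 0.2064
O = 0.1113 / √(0.1728 × 0.2064) = 0.1113 / 0.18885 = 0.5894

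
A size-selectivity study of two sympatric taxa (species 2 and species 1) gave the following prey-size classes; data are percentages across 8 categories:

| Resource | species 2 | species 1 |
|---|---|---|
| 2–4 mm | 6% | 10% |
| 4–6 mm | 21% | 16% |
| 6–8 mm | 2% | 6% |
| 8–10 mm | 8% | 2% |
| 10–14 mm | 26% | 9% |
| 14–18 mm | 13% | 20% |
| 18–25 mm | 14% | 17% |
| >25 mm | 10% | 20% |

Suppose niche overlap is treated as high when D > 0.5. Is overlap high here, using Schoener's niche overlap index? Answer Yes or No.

Yes

Convert percentages to proportions (divide by 100).
Σ|p₁ᵢ − p₂ᵢ| = 0.04 + 0.05 + 0.04 + 0.06 + 0.17 + 0.07 + 0.03 + 0.10 = 0.56
D = 1 − ½ × 0.56 = 1 − 0.280 = 0.7200
D = 0.7200 > 0.5 → Yes.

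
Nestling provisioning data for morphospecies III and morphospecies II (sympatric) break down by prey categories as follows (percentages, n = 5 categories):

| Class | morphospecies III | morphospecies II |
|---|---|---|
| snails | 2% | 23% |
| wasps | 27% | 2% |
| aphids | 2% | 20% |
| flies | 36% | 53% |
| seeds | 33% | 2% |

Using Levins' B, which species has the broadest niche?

morphospecies III

Convert percentages to proportions (divide by 100).
Σp_IIIᵢ² = 0.02² + 0.27² + 0.02² + 0.36² + 0.33² = 0.0004 + 0.0729 + 0.0004 + 0.1296 + 0.1089 = 0.3122
B_III = 1 / 0.3122 = 3.2031
Σp_IIᵢ² = 0.23² + 0.02² + 0.20² + 0.53² + 0.02² = 0.0529 + 0.0004 + 0.0400 + 0.2809 + 0.0004 = 0.3746
B_II = 1 / 0.3746 = 2.6695
Highest B → broadest niche (most generalist): morphospecies III (B = 3.20).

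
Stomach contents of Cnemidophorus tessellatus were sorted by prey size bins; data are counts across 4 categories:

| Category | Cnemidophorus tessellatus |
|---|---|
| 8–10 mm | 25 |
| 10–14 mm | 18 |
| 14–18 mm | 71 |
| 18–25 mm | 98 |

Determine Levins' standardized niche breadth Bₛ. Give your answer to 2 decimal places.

0.63

Proportions for Cnemidophorus tessellatus (n=212): 25/212=0.1179, 18/212=0.0849, 71/212=0.3349, 98/212=0.4623
Σpᵢ² = 0.1179² + 0.0849² + 0.3349² + 0.4623² = 0.013900 + 0.007208 + 0.112158 + 0.213721 = 0.346987
B = 1 / 0.346987 = 2.8820
Bₛ = (B − 1)/(n − 1) = (2.8820 − 1)/(4 − 1) = 1.8820/3 = 0.6273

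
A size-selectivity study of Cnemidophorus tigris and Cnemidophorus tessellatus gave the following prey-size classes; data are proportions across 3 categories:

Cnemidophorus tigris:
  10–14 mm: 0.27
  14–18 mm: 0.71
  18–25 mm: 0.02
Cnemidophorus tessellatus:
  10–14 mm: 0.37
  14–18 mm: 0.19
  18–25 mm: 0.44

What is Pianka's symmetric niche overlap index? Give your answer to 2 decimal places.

0.53

Σ p₁ᵢp₂ᵢ = 0.0999 + 0.1349 + 0.0088 = 0.2436
Σp_1ᵢ² = 0.27² + 0.71² + 0.02² = 0.0729 + 0.5041 + 0.0004 = 0.5774
Σp_2ᵢ² = 0.37² + 0.19² + 0.44² = 0.1369 + 0.0361 + 0.1936 = 0.3666
O = 0.2436 / √(0.5774 × 0.3666) = 0.2436 / 0.46008 = 0.5295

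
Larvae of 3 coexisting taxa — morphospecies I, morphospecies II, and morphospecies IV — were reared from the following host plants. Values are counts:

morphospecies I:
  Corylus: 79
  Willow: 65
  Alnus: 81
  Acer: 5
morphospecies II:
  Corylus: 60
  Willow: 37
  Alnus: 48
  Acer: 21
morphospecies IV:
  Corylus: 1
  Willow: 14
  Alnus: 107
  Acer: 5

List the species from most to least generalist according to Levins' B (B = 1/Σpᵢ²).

Proportions for morphospecies I (n=230): 79/230=0.3435, 65/230=0.2826, 81/230=0.3522, 5/230=0.0217
Proportions for morphospecies II (n=166): 60/166=0.3614, 37/166=0.2229, 48/166=0.2892, 21/166=0.1265
Proportions for morphospecies IV (n=127): 1/127=0.0079, 14/127=0.1102, 107/127=0.8425, 5/127=0.0394
Σp_Iᵢ² = 0.3435² + 0.2826² + 0.3522² + 0.0217² = 0.117992 + 0.079863 + 0.124045 + 0.000471 = 0.322371
B_I = 1 / 0.322371 = 3.1020
Σp_IIᵢ² = 0.3614² + 0.2229² + 0.2892² + 0.1265² = 0.130610 + 0.049684 + 0.083637 + 0.016002 = 0.279933
B_II = 1 / 0.279933 = 3.5723
Σp_IVᵢ² = 0.0079² + 0.1102² + 0.8425² + 0.0394² = 0.000062 + 0.012144 + 0.709806 + 0.001552 = 0.723564
B_IV = 1 / 0.723564 = 1.3820
Ranking by B (broadest → narrowest): morphospecies II (3.57) > morphospecies I (3.10) > morphospecies IV (1.38)

morphospecies II > morphospecies I > morphospecies IV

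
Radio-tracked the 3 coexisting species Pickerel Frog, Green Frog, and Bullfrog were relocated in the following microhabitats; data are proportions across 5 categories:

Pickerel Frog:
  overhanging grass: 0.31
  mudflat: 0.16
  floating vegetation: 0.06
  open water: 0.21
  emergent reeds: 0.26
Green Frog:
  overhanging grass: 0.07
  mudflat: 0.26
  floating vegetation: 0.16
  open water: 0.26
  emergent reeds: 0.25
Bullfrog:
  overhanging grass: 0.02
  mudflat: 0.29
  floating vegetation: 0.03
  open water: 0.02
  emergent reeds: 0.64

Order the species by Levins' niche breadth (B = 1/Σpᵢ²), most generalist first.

Σp_Pickᵢ² = 0.31² + 0.16² + 0.06² + 0.21² + 0.26² = 0.0961 + 0.0256 + 0.0036 + 0.0441 + 0.0676 = 0.2370
B_Pick = 1 / 0.2370 = 4.2194
Σp_Greeᵢ² = 0.07² + 0.26² + 0.16² + 0.26² + 0.25² = 0.0049 + 0.0676 + 0.0256 + 0.0676 + 0.0625 = 0.2282
B_Gree = 1 / 0.2282 = 4.3821
Σp_Bullᵢ² = 0.02² + 0.29² + 0.03² + 0.02² + 0.64² = 0.0004 + 0.0841 + 0.0009 + 0.0004 + 0.4096 = 0.4954
B_Bull = 1 / 0.4954 = 2.0186
Ranking by B (broadest → narrowest): Green Frog (4.38) > Pickerel Frog (4.22) > Bullfrog (2.02)

Green Frog > Pickerel Frog > Bullfrog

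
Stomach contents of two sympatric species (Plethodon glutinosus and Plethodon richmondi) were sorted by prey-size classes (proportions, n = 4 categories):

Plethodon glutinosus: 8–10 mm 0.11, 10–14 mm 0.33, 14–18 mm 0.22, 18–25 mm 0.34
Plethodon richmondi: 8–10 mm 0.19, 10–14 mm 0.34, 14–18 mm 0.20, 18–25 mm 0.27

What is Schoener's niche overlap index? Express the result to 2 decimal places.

0.91

Σ|p₁ᵢ − p₂ᵢ| = 0.08 + 0.01 + 0.02 + 0.07 = 0.18
D = 1 − ½ × 0.18 = 1 − 0.090 = 0.9100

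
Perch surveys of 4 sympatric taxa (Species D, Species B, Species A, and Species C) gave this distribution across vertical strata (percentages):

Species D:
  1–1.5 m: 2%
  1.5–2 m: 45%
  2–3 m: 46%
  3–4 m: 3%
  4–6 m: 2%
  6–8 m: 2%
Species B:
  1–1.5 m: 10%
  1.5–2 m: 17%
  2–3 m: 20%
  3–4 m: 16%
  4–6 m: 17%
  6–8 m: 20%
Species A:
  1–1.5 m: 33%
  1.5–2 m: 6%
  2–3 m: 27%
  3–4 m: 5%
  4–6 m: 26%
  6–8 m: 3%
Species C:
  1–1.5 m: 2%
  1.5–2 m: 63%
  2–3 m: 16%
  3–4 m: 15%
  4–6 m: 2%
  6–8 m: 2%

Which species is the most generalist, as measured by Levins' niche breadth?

Convert percentages to proportions (divide by 100).
Σp_Dᵢ² = 0.02² + 0.45² + 0.46² + 0.03² + 0.02² + 0.02² = 0.0004 + 0.2025 + 0.2116 + 0.0009 + 0.0004 + 0.0004 = 0.4162
B_D = 1 / 0.4162 = 2.4027
Σp_Bᵢ² = 0.10² + 0.17² + 0.20² + 0.16² + 0.17² + 0.20² = 0.0100 + 0.0289 + 0.0400 + 0.0256 + 0.0289 + 0.0400 = 0.1734
B_B = 1 / 0.1734 = 5.7670
Σp_Aᵢ² = 0.33² + 0.06² + 0.27² + 0.05² + 0.26² + 0.03² = 0.1089 + 0.0036 + 0.0729 + 0.0025 + 0.0676 + 0.0009 = 0.2564
B_A = 1 / 0.2564 = 3.9002
Σp_Cᵢ² = 0.02² + 0.63² + 0.16² + 0.15² + 0.02² + 0.02² = 0.0004 + 0.3969 + 0.0256 + 0.0225 + 0.0004 + 0.0004 = 0.4462
B_C = 1 / 0.4462 = 2.2411
Highest B → broadest niche (most generalist): Species B (B = 5.77).

Species B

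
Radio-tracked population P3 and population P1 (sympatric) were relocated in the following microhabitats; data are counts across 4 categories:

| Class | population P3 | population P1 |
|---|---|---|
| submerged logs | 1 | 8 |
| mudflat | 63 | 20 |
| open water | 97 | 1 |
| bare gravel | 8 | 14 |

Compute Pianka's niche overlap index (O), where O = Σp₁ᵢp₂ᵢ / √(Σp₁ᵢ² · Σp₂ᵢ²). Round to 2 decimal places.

Proportions for population P3 (n=169): 1/169=0.0059, 63/169=0.3728, 97/169=0.5740, 8/169=0.0473
Proportions for population P1 (n=43): 8/43=0.1860, 20/43=0.4651, 1/43=0.0233, 14/43=0.3256
Σ p₁ᵢp₂ᵢ = 0.001097 + 0.173389 + 0.013374 + 0.015401 = 0.203261
Σp_1ᵢ² = 0.0059² + 0.3728² + 0.5740² + 0.0473² = 0.000035 + 0.138980 + 0.329476 + 0.002237 = 0.470728
Σp_2ᵢ² = 0.1860² + 0.4651² + 0.0233² + 0.3256² = 0.034596 + 0.216318 + 0.000543 + 0.106015 = 0.357472
O = 0.203261 / √(0.470728 × 0.357472) = 0.203261 / 0.4102098 = 0.4955

0.50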